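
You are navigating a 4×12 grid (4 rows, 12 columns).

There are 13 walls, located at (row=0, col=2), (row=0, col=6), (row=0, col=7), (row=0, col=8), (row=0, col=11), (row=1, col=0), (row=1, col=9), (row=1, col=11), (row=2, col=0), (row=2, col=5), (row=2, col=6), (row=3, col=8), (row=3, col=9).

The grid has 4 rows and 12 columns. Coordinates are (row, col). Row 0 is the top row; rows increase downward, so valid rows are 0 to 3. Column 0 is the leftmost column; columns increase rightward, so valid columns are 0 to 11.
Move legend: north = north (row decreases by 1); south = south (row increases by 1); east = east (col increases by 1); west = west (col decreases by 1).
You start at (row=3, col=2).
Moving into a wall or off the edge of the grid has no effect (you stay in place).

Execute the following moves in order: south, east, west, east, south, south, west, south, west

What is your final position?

Answer: Final position: (row=3, col=1)

Derivation:
Start: (row=3, col=2)
  south (south): blocked, stay at (row=3, col=2)
  east (east): (row=3, col=2) -> (row=3, col=3)
  west (west): (row=3, col=3) -> (row=3, col=2)
  east (east): (row=3, col=2) -> (row=3, col=3)
  south (south): blocked, stay at (row=3, col=3)
  south (south): blocked, stay at (row=3, col=3)
  west (west): (row=3, col=3) -> (row=3, col=2)
  south (south): blocked, stay at (row=3, col=2)
  west (west): (row=3, col=2) -> (row=3, col=1)
Final: (row=3, col=1)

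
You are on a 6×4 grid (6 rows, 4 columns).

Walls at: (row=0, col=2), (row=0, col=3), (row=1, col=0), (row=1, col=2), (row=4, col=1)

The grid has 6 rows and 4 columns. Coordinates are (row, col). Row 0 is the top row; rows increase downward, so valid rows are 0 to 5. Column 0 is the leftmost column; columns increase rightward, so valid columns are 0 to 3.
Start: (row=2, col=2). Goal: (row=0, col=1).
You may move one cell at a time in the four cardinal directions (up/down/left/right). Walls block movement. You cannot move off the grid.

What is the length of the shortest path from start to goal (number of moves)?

Answer: Shortest path length: 3

Derivation:
BFS from (row=2, col=2) until reaching (row=0, col=1):
  Distance 0: (row=2, col=2)
  Distance 1: (row=2, col=1), (row=2, col=3), (row=3, col=2)
  Distance 2: (row=1, col=1), (row=1, col=3), (row=2, col=0), (row=3, col=1), (row=3, col=3), (row=4, col=2)
  Distance 3: (row=0, col=1), (row=3, col=0), (row=4, col=3), (row=5, col=2)  <- goal reached here
One shortest path (3 moves): (row=2, col=2) -> (row=2, col=1) -> (row=1, col=1) -> (row=0, col=1)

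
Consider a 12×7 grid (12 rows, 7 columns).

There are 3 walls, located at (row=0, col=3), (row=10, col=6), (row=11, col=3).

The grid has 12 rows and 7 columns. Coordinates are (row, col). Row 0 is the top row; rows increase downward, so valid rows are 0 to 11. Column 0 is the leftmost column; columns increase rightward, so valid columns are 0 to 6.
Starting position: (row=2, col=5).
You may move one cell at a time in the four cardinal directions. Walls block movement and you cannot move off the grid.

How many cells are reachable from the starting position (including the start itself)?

Answer: Reachable cells: 81

Derivation:
BFS flood-fill from (row=2, col=5):
  Distance 0: (row=2, col=5)
  Distance 1: (row=1, col=5), (row=2, col=4), (row=2, col=6), (row=3, col=5)
  Distance 2: (row=0, col=5), (row=1, col=4), (row=1, col=6), (row=2, col=3), (row=3, col=4), (row=3, col=6), (row=4, col=5)
  Distance 3: (row=0, col=4), (row=0, col=6), (row=1, col=3), (row=2, col=2), (row=3, col=3), (row=4, col=4), (row=4, col=6), (row=5, col=5)
  Distance 4: (row=1, col=2), (row=2, col=1), (row=3, col=2), (row=4, col=3), (row=5, col=4), (row=5, col=6), (row=6, col=5)
  Distance 5: (row=0, col=2), (row=1, col=1), (row=2, col=0), (row=3, col=1), (row=4, col=2), (row=5, col=3), (row=6, col=4), (row=6, col=6), (row=7, col=5)
  Distance 6: (row=0, col=1), (row=1, col=0), (row=3, col=0), (row=4, col=1), (row=5, col=2), (row=6, col=3), (row=7, col=4), (row=7, col=6), (row=8, col=5)
  Distance 7: (row=0, col=0), (row=4, col=0), (row=5, col=1), (row=6, col=2), (row=7, col=3), (row=8, col=4), (row=8, col=6), (row=9, col=5)
  Distance 8: (row=5, col=0), (row=6, col=1), (row=7, col=2), (row=8, col=3), (row=9, col=4), (row=9, col=6), (row=10, col=5)
  Distance 9: (row=6, col=0), (row=7, col=1), (row=8, col=2), (row=9, col=3), (row=10, col=4), (row=11, col=5)
  Distance 10: (row=7, col=0), (row=8, col=1), (row=9, col=2), (row=10, col=3), (row=11, col=4), (row=11, col=6)
  Distance 11: (row=8, col=0), (row=9, col=1), (row=10, col=2)
  Distance 12: (row=9, col=0), (row=10, col=1), (row=11, col=2)
  Distance 13: (row=10, col=0), (row=11, col=1)
  Distance 14: (row=11, col=0)
Total reachable: 81 (grid has 81 open cells total)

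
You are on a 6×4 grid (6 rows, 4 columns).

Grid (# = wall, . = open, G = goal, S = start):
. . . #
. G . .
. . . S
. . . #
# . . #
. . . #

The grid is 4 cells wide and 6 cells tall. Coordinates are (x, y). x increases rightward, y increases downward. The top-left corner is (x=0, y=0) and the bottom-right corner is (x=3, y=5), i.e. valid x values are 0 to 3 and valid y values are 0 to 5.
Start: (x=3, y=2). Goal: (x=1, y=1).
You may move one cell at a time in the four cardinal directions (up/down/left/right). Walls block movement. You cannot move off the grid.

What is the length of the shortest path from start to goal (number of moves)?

Answer: Shortest path length: 3

Derivation:
BFS from (x=3, y=2) until reaching (x=1, y=1):
  Distance 0: (x=3, y=2)
  Distance 1: (x=3, y=1), (x=2, y=2)
  Distance 2: (x=2, y=1), (x=1, y=2), (x=2, y=3)
  Distance 3: (x=2, y=0), (x=1, y=1), (x=0, y=2), (x=1, y=3), (x=2, y=4)  <- goal reached here
One shortest path (3 moves): (x=3, y=2) -> (x=2, y=2) -> (x=1, y=2) -> (x=1, y=1)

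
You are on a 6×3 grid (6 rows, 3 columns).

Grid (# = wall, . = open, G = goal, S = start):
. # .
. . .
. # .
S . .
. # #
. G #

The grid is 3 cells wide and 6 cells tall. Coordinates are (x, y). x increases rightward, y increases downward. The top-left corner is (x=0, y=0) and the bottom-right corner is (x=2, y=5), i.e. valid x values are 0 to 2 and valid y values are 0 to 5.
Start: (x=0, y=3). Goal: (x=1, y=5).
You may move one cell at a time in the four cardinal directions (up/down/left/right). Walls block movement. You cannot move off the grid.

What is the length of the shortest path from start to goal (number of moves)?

BFS from (x=0, y=3) until reaching (x=1, y=5):
  Distance 0: (x=0, y=3)
  Distance 1: (x=0, y=2), (x=1, y=3), (x=0, y=4)
  Distance 2: (x=0, y=1), (x=2, y=3), (x=0, y=5)
  Distance 3: (x=0, y=0), (x=1, y=1), (x=2, y=2), (x=1, y=5)  <- goal reached here
One shortest path (3 moves): (x=0, y=3) -> (x=0, y=4) -> (x=0, y=5) -> (x=1, y=5)

Answer: Shortest path length: 3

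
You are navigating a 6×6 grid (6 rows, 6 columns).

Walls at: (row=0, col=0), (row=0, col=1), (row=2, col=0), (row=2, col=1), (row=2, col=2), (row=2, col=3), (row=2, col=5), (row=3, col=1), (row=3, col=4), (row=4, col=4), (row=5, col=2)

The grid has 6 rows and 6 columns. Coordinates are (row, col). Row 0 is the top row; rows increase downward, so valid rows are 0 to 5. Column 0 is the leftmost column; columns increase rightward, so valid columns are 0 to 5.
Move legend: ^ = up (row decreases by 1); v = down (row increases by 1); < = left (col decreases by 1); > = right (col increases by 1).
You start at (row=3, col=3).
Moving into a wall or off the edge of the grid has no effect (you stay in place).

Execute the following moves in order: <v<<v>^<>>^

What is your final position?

Start: (row=3, col=3)
  < (left): (row=3, col=3) -> (row=3, col=2)
  v (down): (row=3, col=2) -> (row=4, col=2)
  < (left): (row=4, col=2) -> (row=4, col=1)
  < (left): (row=4, col=1) -> (row=4, col=0)
  v (down): (row=4, col=0) -> (row=5, col=0)
  > (right): (row=5, col=0) -> (row=5, col=1)
  ^ (up): (row=5, col=1) -> (row=4, col=1)
  < (left): (row=4, col=1) -> (row=4, col=0)
  > (right): (row=4, col=0) -> (row=4, col=1)
  > (right): (row=4, col=1) -> (row=4, col=2)
  ^ (up): (row=4, col=2) -> (row=3, col=2)
Final: (row=3, col=2)

Answer: Final position: (row=3, col=2)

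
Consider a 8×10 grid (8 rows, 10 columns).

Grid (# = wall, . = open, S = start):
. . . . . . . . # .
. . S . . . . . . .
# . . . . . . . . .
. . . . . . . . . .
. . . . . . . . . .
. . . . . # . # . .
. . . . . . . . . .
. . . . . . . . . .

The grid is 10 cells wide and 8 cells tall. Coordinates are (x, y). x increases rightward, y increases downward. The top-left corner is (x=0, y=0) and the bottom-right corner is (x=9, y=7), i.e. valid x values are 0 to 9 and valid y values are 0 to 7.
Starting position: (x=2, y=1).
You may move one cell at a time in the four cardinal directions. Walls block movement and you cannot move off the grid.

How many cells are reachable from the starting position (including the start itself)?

BFS flood-fill from (x=2, y=1):
  Distance 0: (x=2, y=1)
  Distance 1: (x=2, y=0), (x=1, y=1), (x=3, y=1), (x=2, y=2)
  Distance 2: (x=1, y=0), (x=3, y=0), (x=0, y=1), (x=4, y=1), (x=1, y=2), (x=3, y=2), (x=2, y=3)
  Distance 3: (x=0, y=0), (x=4, y=0), (x=5, y=1), (x=4, y=2), (x=1, y=3), (x=3, y=3), (x=2, y=4)
  Distance 4: (x=5, y=0), (x=6, y=1), (x=5, y=2), (x=0, y=3), (x=4, y=3), (x=1, y=4), (x=3, y=4), (x=2, y=5)
  Distance 5: (x=6, y=0), (x=7, y=1), (x=6, y=2), (x=5, y=3), (x=0, y=4), (x=4, y=4), (x=1, y=5), (x=3, y=5), (x=2, y=6)
  Distance 6: (x=7, y=0), (x=8, y=1), (x=7, y=2), (x=6, y=3), (x=5, y=4), (x=0, y=5), (x=4, y=5), (x=1, y=6), (x=3, y=6), (x=2, y=7)
  Distance 7: (x=9, y=1), (x=8, y=2), (x=7, y=3), (x=6, y=4), (x=0, y=6), (x=4, y=6), (x=1, y=7), (x=3, y=7)
  Distance 8: (x=9, y=0), (x=9, y=2), (x=8, y=3), (x=7, y=4), (x=6, y=5), (x=5, y=6), (x=0, y=7), (x=4, y=7)
  Distance 9: (x=9, y=3), (x=8, y=4), (x=6, y=6), (x=5, y=7)
  Distance 10: (x=9, y=4), (x=8, y=5), (x=7, y=6), (x=6, y=7)
  Distance 11: (x=9, y=5), (x=8, y=6), (x=7, y=7)
  Distance 12: (x=9, y=6), (x=8, y=7)
  Distance 13: (x=9, y=7)
Total reachable: 76 (grid has 76 open cells total)

Answer: Reachable cells: 76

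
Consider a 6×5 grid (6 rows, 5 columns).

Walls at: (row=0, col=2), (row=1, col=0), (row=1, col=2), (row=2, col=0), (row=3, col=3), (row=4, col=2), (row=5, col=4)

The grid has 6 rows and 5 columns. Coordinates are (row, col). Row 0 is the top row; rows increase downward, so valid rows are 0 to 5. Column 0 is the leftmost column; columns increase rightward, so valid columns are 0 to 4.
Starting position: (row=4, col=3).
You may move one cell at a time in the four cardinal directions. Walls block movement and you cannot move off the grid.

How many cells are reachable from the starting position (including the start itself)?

Answer: Reachable cells: 23

Derivation:
BFS flood-fill from (row=4, col=3):
  Distance 0: (row=4, col=3)
  Distance 1: (row=4, col=4), (row=5, col=3)
  Distance 2: (row=3, col=4), (row=5, col=2)
  Distance 3: (row=2, col=4), (row=5, col=1)
  Distance 4: (row=1, col=4), (row=2, col=3), (row=4, col=1), (row=5, col=0)
  Distance 5: (row=0, col=4), (row=1, col=3), (row=2, col=2), (row=3, col=1), (row=4, col=0)
  Distance 6: (row=0, col=3), (row=2, col=1), (row=3, col=0), (row=3, col=2)
  Distance 7: (row=1, col=1)
  Distance 8: (row=0, col=1)
  Distance 9: (row=0, col=0)
Total reachable: 23 (grid has 23 open cells total)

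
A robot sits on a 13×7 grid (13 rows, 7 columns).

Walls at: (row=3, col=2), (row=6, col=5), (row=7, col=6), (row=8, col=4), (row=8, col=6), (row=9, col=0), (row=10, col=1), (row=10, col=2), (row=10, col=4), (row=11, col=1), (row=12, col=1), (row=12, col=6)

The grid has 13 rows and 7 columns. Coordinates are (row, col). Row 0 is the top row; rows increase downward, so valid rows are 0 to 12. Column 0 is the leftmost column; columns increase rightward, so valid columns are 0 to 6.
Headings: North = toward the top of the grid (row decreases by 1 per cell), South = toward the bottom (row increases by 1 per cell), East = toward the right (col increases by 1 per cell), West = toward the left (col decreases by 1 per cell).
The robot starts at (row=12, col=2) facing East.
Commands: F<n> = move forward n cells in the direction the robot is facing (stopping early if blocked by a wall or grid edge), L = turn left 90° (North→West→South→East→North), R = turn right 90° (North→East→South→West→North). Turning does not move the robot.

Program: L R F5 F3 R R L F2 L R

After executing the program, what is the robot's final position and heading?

Start: (row=12, col=2), facing East
  L: turn left, now facing North
  R: turn right, now facing East
  F5: move forward 3/5 (blocked), now at (row=12, col=5)
  F3: move forward 0/3 (blocked), now at (row=12, col=5)
  R: turn right, now facing South
  R: turn right, now facing West
  L: turn left, now facing South
  F2: move forward 0/2 (blocked), now at (row=12, col=5)
  L: turn left, now facing East
  R: turn right, now facing South
Final: (row=12, col=5), facing South

Answer: Final position: (row=12, col=5), facing South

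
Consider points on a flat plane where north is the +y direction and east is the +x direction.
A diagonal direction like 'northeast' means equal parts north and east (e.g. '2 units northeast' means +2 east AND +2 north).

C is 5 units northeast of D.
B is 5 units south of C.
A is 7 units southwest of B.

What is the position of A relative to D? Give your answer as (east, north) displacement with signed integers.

Answer: A is at (east=-2, north=-7) relative to D.

Derivation:
Place D at the origin (east=0, north=0).
  C is 5 units northeast of D: delta (east=+5, north=+5); C at (east=5, north=5).
  B is 5 units south of C: delta (east=+0, north=-5); B at (east=5, north=0).
  A is 7 units southwest of B: delta (east=-7, north=-7); A at (east=-2, north=-7).
Therefore A relative to D: (east=-2, north=-7).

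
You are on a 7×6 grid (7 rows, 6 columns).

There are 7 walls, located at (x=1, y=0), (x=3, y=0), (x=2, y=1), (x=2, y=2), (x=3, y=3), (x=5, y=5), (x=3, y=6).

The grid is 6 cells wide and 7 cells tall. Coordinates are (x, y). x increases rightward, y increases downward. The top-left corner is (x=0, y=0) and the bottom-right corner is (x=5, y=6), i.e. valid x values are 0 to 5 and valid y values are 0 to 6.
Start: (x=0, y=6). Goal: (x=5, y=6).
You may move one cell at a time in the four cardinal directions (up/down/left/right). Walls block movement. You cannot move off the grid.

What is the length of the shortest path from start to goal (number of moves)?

BFS from (x=0, y=6) until reaching (x=5, y=6):
  Distance 0: (x=0, y=6)
  Distance 1: (x=0, y=5), (x=1, y=6)
  Distance 2: (x=0, y=4), (x=1, y=5), (x=2, y=6)
  Distance 3: (x=0, y=3), (x=1, y=4), (x=2, y=5)
  Distance 4: (x=0, y=2), (x=1, y=3), (x=2, y=4), (x=3, y=5)
  Distance 5: (x=0, y=1), (x=1, y=2), (x=2, y=3), (x=3, y=4), (x=4, y=5)
  Distance 6: (x=0, y=0), (x=1, y=1), (x=4, y=4), (x=4, y=6)
  Distance 7: (x=4, y=3), (x=5, y=4), (x=5, y=6)  <- goal reached here
One shortest path (7 moves): (x=0, y=6) -> (x=1, y=6) -> (x=2, y=6) -> (x=2, y=5) -> (x=3, y=5) -> (x=4, y=5) -> (x=4, y=6) -> (x=5, y=6)

Answer: Shortest path length: 7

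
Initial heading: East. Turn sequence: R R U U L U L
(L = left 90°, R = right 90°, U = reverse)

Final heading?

Start: East
  R (right (90° clockwise)) -> South
  R (right (90° clockwise)) -> West
  U (U-turn (180°)) -> East
  U (U-turn (180°)) -> West
  L (left (90° counter-clockwise)) -> South
  U (U-turn (180°)) -> North
  L (left (90° counter-clockwise)) -> West
Final: West

Answer: Final heading: West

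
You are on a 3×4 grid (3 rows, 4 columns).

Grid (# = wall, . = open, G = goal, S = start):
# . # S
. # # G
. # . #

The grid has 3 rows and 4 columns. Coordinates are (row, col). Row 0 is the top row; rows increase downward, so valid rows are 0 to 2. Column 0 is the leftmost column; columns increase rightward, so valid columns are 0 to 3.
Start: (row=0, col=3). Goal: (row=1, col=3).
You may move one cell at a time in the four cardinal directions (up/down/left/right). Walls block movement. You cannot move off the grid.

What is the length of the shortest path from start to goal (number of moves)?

BFS from (row=0, col=3) until reaching (row=1, col=3):
  Distance 0: (row=0, col=3)
  Distance 1: (row=1, col=3)  <- goal reached here
One shortest path (1 moves): (row=0, col=3) -> (row=1, col=3)

Answer: Shortest path length: 1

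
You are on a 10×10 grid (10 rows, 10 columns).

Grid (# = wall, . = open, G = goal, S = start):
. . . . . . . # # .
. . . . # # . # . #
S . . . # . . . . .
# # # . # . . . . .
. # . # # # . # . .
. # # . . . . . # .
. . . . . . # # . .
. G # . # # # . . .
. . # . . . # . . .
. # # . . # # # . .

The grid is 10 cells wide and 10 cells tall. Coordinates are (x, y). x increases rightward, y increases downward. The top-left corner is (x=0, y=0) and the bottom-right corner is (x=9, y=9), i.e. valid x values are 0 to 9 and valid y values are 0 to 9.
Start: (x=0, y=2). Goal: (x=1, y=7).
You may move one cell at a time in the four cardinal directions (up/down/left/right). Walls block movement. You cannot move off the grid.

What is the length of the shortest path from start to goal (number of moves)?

Answer: Shortest path length: 20

Derivation:
BFS from (x=0, y=2) until reaching (x=1, y=7):
  Distance 0: (x=0, y=2)
  Distance 1: (x=0, y=1), (x=1, y=2)
  Distance 2: (x=0, y=0), (x=1, y=1), (x=2, y=2)
  Distance 3: (x=1, y=0), (x=2, y=1), (x=3, y=2)
  Distance 4: (x=2, y=0), (x=3, y=1), (x=3, y=3)
  Distance 5: (x=3, y=0)
  Distance 6: (x=4, y=0)
  Distance 7: (x=5, y=0)
  Distance 8: (x=6, y=0)
  Distance 9: (x=6, y=1)
  Distance 10: (x=6, y=2)
  Distance 11: (x=5, y=2), (x=7, y=2), (x=6, y=3)
  Distance 12: (x=8, y=2), (x=5, y=3), (x=7, y=3), (x=6, y=4)
  Distance 13: (x=8, y=1), (x=9, y=2), (x=8, y=3), (x=6, y=5)
  Distance 14: (x=9, y=3), (x=8, y=4), (x=5, y=5), (x=7, y=5)
  Distance 15: (x=9, y=4), (x=4, y=5), (x=5, y=6)
  Distance 16: (x=3, y=5), (x=9, y=5), (x=4, y=6)
  Distance 17: (x=3, y=6), (x=9, y=6)
  Distance 18: (x=2, y=6), (x=8, y=6), (x=3, y=7), (x=9, y=7)
  Distance 19: (x=1, y=6), (x=8, y=7), (x=3, y=8), (x=9, y=8)
  Distance 20: (x=0, y=6), (x=1, y=7), (x=7, y=7), (x=4, y=8), (x=8, y=8), (x=3, y=9), (x=9, y=9)  <- goal reached here
One shortest path (20 moves): (x=0, y=2) -> (x=1, y=2) -> (x=2, y=2) -> (x=3, y=2) -> (x=3, y=1) -> (x=3, y=0) -> (x=4, y=0) -> (x=5, y=0) -> (x=6, y=0) -> (x=6, y=1) -> (x=6, y=2) -> (x=6, y=3) -> (x=6, y=4) -> (x=6, y=5) -> (x=5, y=5) -> (x=4, y=5) -> (x=3, y=5) -> (x=3, y=6) -> (x=2, y=6) -> (x=1, y=6) -> (x=1, y=7)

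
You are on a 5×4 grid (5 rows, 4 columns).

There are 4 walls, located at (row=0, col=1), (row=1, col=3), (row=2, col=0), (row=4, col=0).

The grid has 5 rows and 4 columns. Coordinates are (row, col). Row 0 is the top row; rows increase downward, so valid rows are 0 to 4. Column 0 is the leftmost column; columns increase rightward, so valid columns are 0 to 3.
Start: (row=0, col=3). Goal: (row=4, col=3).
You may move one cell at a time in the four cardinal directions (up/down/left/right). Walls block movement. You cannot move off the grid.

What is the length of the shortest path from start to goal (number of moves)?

BFS from (row=0, col=3) until reaching (row=4, col=3):
  Distance 0: (row=0, col=3)
  Distance 1: (row=0, col=2)
  Distance 2: (row=1, col=2)
  Distance 3: (row=1, col=1), (row=2, col=2)
  Distance 4: (row=1, col=0), (row=2, col=1), (row=2, col=3), (row=3, col=2)
  Distance 5: (row=0, col=0), (row=3, col=1), (row=3, col=3), (row=4, col=2)
  Distance 6: (row=3, col=0), (row=4, col=1), (row=4, col=3)  <- goal reached here
One shortest path (6 moves): (row=0, col=3) -> (row=0, col=2) -> (row=1, col=2) -> (row=2, col=2) -> (row=2, col=3) -> (row=3, col=3) -> (row=4, col=3)

Answer: Shortest path length: 6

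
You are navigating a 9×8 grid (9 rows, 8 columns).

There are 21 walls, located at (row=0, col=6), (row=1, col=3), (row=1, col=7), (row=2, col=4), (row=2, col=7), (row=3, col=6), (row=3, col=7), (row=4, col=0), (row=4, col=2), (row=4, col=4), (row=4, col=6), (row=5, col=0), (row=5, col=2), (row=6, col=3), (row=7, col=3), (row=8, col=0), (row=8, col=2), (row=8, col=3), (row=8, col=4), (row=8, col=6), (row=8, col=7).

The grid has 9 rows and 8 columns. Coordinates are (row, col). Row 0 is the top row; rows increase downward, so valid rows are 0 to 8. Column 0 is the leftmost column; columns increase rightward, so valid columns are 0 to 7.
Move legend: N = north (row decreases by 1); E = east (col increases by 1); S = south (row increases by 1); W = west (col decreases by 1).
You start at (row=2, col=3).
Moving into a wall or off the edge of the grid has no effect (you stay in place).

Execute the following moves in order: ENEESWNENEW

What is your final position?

Start: (row=2, col=3)
  E (east): blocked, stay at (row=2, col=3)
  N (north): blocked, stay at (row=2, col=3)
  E (east): blocked, stay at (row=2, col=3)
  E (east): blocked, stay at (row=2, col=3)
  S (south): (row=2, col=3) -> (row=3, col=3)
  W (west): (row=3, col=3) -> (row=3, col=2)
  N (north): (row=3, col=2) -> (row=2, col=2)
  E (east): (row=2, col=2) -> (row=2, col=3)
  N (north): blocked, stay at (row=2, col=3)
  E (east): blocked, stay at (row=2, col=3)
  W (west): (row=2, col=3) -> (row=2, col=2)
Final: (row=2, col=2)

Answer: Final position: (row=2, col=2)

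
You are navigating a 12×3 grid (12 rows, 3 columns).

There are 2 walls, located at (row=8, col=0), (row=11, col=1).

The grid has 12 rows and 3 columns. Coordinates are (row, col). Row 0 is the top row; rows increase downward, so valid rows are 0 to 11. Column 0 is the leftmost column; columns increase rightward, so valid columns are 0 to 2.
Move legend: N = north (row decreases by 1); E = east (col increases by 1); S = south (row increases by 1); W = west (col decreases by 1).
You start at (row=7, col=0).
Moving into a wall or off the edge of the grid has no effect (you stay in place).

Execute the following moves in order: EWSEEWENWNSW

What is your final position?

Answer: Final position: (row=6, col=0)

Derivation:
Start: (row=7, col=0)
  E (east): (row=7, col=0) -> (row=7, col=1)
  W (west): (row=7, col=1) -> (row=7, col=0)
  S (south): blocked, stay at (row=7, col=0)
  E (east): (row=7, col=0) -> (row=7, col=1)
  E (east): (row=7, col=1) -> (row=7, col=2)
  W (west): (row=7, col=2) -> (row=7, col=1)
  E (east): (row=7, col=1) -> (row=7, col=2)
  N (north): (row=7, col=2) -> (row=6, col=2)
  W (west): (row=6, col=2) -> (row=6, col=1)
  N (north): (row=6, col=1) -> (row=5, col=1)
  S (south): (row=5, col=1) -> (row=6, col=1)
  W (west): (row=6, col=1) -> (row=6, col=0)
Final: (row=6, col=0)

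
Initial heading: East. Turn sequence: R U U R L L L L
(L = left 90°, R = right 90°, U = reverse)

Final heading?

Answer: Final heading: West

Derivation:
Start: East
  R (right (90° clockwise)) -> South
  U (U-turn (180°)) -> North
  U (U-turn (180°)) -> South
  R (right (90° clockwise)) -> West
  L (left (90° counter-clockwise)) -> South
  L (left (90° counter-clockwise)) -> East
  L (left (90° counter-clockwise)) -> North
  L (left (90° counter-clockwise)) -> West
Final: West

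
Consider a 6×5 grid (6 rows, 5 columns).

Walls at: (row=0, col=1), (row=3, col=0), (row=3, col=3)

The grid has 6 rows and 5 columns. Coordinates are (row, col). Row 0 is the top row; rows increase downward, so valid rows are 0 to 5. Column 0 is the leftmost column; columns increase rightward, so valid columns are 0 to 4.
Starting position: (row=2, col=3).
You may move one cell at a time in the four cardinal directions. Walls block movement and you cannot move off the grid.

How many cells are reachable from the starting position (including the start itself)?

Answer: Reachable cells: 27

Derivation:
BFS flood-fill from (row=2, col=3):
  Distance 0: (row=2, col=3)
  Distance 1: (row=1, col=3), (row=2, col=2), (row=2, col=4)
  Distance 2: (row=0, col=3), (row=1, col=2), (row=1, col=4), (row=2, col=1), (row=3, col=2), (row=3, col=4)
  Distance 3: (row=0, col=2), (row=0, col=4), (row=1, col=1), (row=2, col=0), (row=3, col=1), (row=4, col=2), (row=4, col=4)
  Distance 4: (row=1, col=0), (row=4, col=1), (row=4, col=3), (row=5, col=2), (row=5, col=4)
  Distance 5: (row=0, col=0), (row=4, col=0), (row=5, col=1), (row=5, col=3)
  Distance 6: (row=5, col=0)
Total reachable: 27 (grid has 27 open cells total)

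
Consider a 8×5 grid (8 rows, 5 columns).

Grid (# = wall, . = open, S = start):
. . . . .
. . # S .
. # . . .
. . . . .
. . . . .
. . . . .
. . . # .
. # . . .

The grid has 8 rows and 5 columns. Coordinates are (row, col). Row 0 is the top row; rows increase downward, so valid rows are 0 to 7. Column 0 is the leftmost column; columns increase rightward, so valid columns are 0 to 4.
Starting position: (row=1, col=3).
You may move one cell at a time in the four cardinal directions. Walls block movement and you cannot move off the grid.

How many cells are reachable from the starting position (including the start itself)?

Answer: Reachable cells: 36

Derivation:
BFS flood-fill from (row=1, col=3):
  Distance 0: (row=1, col=3)
  Distance 1: (row=0, col=3), (row=1, col=4), (row=2, col=3)
  Distance 2: (row=0, col=2), (row=0, col=4), (row=2, col=2), (row=2, col=4), (row=3, col=3)
  Distance 3: (row=0, col=1), (row=3, col=2), (row=3, col=4), (row=4, col=3)
  Distance 4: (row=0, col=0), (row=1, col=1), (row=3, col=1), (row=4, col=2), (row=4, col=4), (row=5, col=3)
  Distance 5: (row=1, col=0), (row=3, col=0), (row=4, col=1), (row=5, col=2), (row=5, col=4)
  Distance 6: (row=2, col=0), (row=4, col=0), (row=5, col=1), (row=6, col=2), (row=6, col=4)
  Distance 7: (row=5, col=0), (row=6, col=1), (row=7, col=2), (row=7, col=4)
  Distance 8: (row=6, col=0), (row=7, col=3)
  Distance 9: (row=7, col=0)
Total reachable: 36 (grid has 36 open cells total)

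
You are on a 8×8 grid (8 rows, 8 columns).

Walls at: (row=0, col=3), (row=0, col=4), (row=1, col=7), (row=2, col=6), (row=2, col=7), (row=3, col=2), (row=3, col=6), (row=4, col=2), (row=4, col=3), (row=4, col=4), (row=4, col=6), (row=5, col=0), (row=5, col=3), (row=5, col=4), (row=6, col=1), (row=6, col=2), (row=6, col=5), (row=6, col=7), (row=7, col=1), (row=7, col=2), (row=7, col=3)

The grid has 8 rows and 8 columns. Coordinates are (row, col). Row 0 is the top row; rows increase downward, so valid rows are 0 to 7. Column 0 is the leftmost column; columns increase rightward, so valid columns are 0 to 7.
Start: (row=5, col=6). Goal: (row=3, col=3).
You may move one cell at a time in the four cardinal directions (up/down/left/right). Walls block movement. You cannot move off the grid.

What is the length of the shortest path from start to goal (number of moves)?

BFS from (row=5, col=6) until reaching (row=3, col=3):
  Distance 0: (row=5, col=6)
  Distance 1: (row=5, col=5), (row=5, col=7), (row=6, col=6)
  Distance 2: (row=4, col=5), (row=4, col=7), (row=7, col=6)
  Distance 3: (row=3, col=5), (row=3, col=7), (row=7, col=5), (row=7, col=7)
  Distance 4: (row=2, col=5), (row=3, col=4), (row=7, col=4)
  Distance 5: (row=1, col=5), (row=2, col=4), (row=3, col=3), (row=6, col=4)  <- goal reached here
One shortest path (5 moves): (row=5, col=6) -> (row=5, col=5) -> (row=4, col=5) -> (row=3, col=5) -> (row=3, col=4) -> (row=3, col=3)

Answer: Shortest path length: 5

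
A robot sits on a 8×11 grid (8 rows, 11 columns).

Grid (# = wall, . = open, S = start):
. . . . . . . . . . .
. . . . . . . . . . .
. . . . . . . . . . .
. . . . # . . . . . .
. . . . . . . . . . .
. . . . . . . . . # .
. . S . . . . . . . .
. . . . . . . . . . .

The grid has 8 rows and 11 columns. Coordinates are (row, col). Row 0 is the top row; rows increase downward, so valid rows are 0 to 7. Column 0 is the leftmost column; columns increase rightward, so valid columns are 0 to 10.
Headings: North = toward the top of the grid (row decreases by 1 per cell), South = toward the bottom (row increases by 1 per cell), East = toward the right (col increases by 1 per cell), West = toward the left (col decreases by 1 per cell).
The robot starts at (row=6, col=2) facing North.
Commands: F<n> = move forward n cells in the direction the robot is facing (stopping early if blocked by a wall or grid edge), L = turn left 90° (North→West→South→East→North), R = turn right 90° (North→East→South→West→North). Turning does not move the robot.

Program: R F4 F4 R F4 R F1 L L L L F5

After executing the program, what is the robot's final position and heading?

Answer: Final position: (row=7, col=4), facing West

Derivation:
Start: (row=6, col=2), facing North
  R: turn right, now facing East
  F4: move forward 4, now at (row=6, col=6)
  F4: move forward 4, now at (row=6, col=10)
  R: turn right, now facing South
  F4: move forward 1/4 (blocked), now at (row=7, col=10)
  R: turn right, now facing West
  F1: move forward 1, now at (row=7, col=9)
  L: turn left, now facing South
  L: turn left, now facing East
  L: turn left, now facing North
  L: turn left, now facing West
  F5: move forward 5, now at (row=7, col=4)
Final: (row=7, col=4), facing West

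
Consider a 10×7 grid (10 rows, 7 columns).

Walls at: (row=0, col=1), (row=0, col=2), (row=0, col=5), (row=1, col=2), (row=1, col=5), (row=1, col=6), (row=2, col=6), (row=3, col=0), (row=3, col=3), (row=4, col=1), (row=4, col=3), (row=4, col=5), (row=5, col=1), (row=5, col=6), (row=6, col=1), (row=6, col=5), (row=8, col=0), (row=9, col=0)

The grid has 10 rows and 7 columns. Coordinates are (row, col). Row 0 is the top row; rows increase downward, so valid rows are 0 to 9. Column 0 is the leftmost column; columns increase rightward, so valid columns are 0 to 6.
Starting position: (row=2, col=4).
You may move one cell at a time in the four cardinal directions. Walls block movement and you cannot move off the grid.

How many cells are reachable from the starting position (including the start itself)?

BFS flood-fill from (row=2, col=4):
  Distance 0: (row=2, col=4)
  Distance 1: (row=1, col=4), (row=2, col=3), (row=2, col=5), (row=3, col=4)
  Distance 2: (row=0, col=4), (row=1, col=3), (row=2, col=2), (row=3, col=5), (row=4, col=4)
  Distance 3: (row=0, col=3), (row=2, col=1), (row=3, col=2), (row=3, col=6), (row=5, col=4)
  Distance 4: (row=1, col=1), (row=2, col=0), (row=3, col=1), (row=4, col=2), (row=4, col=6), (row=5, col=3), (row=5, col=5), (row=6, col=4)
  Distance 5: (row=1, col=0), (row=5, col=2), (row=6, col=3), (row=7, col=4)
  Distance 6: (row=0, col=0), (row=6, col=2), (row=7, col=3), (row=7, col=5), (row=8, col=4)
  Distance 7: (row=7, col=2), (row=7, col=6), (row=8, col=3), (row=8, col=5), (row=9, col=4)
  Distance 8: (row=6, col=6), (row=7, col=1), (row=8, col=2), (row=8, col=6), (row=9, col=3), (row=9, col=5)
  Distance 9: (row=7, col=0), (row=8, col=1), (row=9, col=2), (row=9, col=6)
  Distance 10: (row=6, col=0), (row=9, col=1)
  Distance 11: (row=5, col=0)
  Distance 12: (row=4, col=0)
Total reachable: 51 (grid has 52 open cells total)

Answer: Reachable cells: 51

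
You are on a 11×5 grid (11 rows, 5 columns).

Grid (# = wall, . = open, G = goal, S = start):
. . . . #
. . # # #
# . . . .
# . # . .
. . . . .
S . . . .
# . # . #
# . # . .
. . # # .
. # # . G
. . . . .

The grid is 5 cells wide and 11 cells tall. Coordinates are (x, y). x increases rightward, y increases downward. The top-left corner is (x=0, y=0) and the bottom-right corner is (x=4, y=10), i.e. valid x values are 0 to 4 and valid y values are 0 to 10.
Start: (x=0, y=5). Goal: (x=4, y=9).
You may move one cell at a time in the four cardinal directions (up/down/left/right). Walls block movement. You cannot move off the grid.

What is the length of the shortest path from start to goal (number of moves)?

BFS from (x=0, y=5) until reaching (x=4, y=9):
  Distance 0: (x=0, y=5)
  Distance 1: (x=0, y=4), (x=1, y=5)
  Distance 2: (x=1, y=4), (x=2, y=5), (x=1, y=6)
  Distance 3: (x=1, y=3), (x=2, y=4), (x=3, y=5), (x=1, y=7)
  Distance 4: (x=1, y=2), (x=3, y=4), (x=4, y=5), (x=3, y=6), (x=1, y=8)
  Distance 5: (x=1, y=1), (x=2, y=2), (x=3, y=3), (x=4, y=4), (x=3, y=7), (x=0, y=8)
  Distance 6: (x=1, y=0), (x=0, y=1), (x=3, y=2), (x=4, y=3), (x=4, y=7), (x=0, y=9)
  Distance 7: (x=0, y=0), (x=2, y=0), (x=4, y=2), (x=4, y=8), (x=0, y=10)
  Distance 8: (x=3, y=0), (x=4, y=9), (x=1, y=10)  <- goal reached here
One shortest path (8 moves): (x=0, y=5) -> (x=1, y=5) -> (x=2, y=5) -> (x=3, y=5) -> (x=3, y=6) -> (x=3, y=7) -> (x=4, y=7) -> (x=4, y=8) -> (x=4, y=9)

Answer: Shortest path length: 8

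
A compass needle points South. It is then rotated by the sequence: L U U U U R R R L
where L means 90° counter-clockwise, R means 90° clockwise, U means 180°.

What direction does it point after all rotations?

Start: South
  L (left (90° counter-clockwise)) -> East
  U (U-turn (180°)) -> West
  U (U-turn (180°)) -> East
  U (U-turn (180°)) -> West
  U (U-turn (180°)) -> East
  R (right (90° clockwise)) -> South
  R (right (90° clockwise)) -> West
  R (right (90° clockwise)) -> North
  L (left (90° counter-clockwise)) -> West
Final: West

Answer: Final heading: West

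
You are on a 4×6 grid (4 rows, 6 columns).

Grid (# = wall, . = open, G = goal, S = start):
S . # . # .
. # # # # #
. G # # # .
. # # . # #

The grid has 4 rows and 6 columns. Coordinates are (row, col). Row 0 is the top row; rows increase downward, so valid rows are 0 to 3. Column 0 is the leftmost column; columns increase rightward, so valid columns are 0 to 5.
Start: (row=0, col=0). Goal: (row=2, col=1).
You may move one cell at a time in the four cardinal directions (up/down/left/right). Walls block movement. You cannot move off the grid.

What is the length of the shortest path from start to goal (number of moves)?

BFS from (row=0, col=0) until reaching (row=2, col=1):
  Distance 0: (row=0, col=0)
  Distance 1: (row=0, col=1), (row=1, col=0)
  Distance 2: (row=2, col=0)
  Distance 3: (row=2, col=1), (row=3, col=0)  <- goal reached here
One shortest path (3 moves): (row=0, col=0) -> (row=1, col=0) -> (row=2, col=0) -> (row=2, col=1)

Answer: Shortest path length: 3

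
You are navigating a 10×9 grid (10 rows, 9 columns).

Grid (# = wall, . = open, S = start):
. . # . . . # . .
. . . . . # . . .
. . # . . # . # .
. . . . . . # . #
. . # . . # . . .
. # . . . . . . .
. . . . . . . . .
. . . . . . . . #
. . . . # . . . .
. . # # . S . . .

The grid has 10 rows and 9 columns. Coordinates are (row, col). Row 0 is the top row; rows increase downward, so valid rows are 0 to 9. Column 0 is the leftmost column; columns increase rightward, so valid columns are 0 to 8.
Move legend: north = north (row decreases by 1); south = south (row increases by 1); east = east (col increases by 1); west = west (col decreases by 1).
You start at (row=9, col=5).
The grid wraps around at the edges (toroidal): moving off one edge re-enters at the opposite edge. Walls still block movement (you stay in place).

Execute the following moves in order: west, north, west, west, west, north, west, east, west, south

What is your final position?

Start: (row=9, col=5)
  west (west): (row=9, col=5) -> (row=9, col=4)
  north (north): blocked, stay at (row=9, col=4)
  [×3]west (west): blocked, stay at (row=9, col=4)
  north (north): blocked, stay at (row=9, col=4)
  west (west): blocked, stay at (row=9, col=4)
  east (east): (row=9, col=4) -> (row=9, col=5)
  west (west): (row=9, col=5) -> (row=9, col=4)
  south (south): (row=9, col=4) -> (row=0, col=4)
Final: (row=0, col=4)

Answer: Final position: (row=0, col=4)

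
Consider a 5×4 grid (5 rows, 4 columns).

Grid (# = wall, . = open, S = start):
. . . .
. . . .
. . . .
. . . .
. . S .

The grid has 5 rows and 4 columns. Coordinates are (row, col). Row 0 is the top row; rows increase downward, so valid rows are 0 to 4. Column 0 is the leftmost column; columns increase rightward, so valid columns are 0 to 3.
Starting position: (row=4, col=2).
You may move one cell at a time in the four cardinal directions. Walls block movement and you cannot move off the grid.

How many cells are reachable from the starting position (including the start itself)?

BFS flood-fill from (row=4, col=2):
  Distance 0: (row=4, col=2)
  Distance 1: (row=3, col=2), (row=4, col=1), (row=4, col=3)
  Distance 2: (row=2, col=2), (row=3, col=1), (row=3, col=3), (row=4, col=0)
  Distance 3: (row=1, col=2), (row=2, col=1), (row=2, col=3), (row=3, col=0)
  Distance 4: (row=0, col=2), (row=1, col=1), (row=1, col=3), (row=2, col=0)
  Distance 5: (row=0, col=1), (row=0, col=3), (row=1, col=0)
  Distance 6: (row=0, col=0)
Total reachable: 20 (grid has 20 open cells total)

Answer: Reachable cells: 20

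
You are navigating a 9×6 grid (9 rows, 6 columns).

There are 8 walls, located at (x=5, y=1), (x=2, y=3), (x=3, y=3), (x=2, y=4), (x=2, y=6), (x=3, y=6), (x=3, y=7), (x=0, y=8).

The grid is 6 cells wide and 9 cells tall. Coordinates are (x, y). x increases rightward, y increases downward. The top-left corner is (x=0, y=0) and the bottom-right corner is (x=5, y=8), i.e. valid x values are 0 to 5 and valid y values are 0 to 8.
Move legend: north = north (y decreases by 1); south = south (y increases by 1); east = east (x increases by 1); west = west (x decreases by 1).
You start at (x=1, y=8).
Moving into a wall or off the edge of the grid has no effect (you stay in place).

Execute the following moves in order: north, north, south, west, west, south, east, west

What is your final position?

Start: (x=1, y=8)
  north (north): (x=1, y=8) -> (x=1, y=7)
  north (north): (x=1, y=7) -> (x=1, y=6)
  south (south): (x=1, y=6) -> (x=1, y=7)
  west (west): (x=1, y=7) -> (x=0, y=7)
  west (west): blocked, stay at (x=0, y=7)
  south (south): blocked, stay at (x=0, y=7)
  east (east): (x=0, y=7) -> (x=1, y=7)
  west (west): (x=1, y=7) -> (x=0, y=7)
Final: (x=0, y=7)

Answer: Final position: (x=0, y=7)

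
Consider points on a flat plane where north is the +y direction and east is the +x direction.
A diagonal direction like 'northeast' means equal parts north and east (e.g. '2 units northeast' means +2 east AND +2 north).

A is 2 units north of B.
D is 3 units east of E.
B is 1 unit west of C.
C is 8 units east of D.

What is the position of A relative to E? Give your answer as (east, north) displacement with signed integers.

Answer: A is at (east=10, north=2) relative to E.

Derivation:
Place E at the origin (east=0, north=0).
  D is 3 units east of E: delta (east=+3, north=+0); D at (east=3, north=0).
  C is 8 units east of D: delta (east=+8, north=+0); C at (east=11, north=0).
  B is 1 unit west of C: delta (east=-1, north=+0); B at (east=10, north=0).
  A is 2 units north of B: delta (east=+0, north=+2); A at (east=10, north=2).
Therefore A relative to E: (east=10, north=2).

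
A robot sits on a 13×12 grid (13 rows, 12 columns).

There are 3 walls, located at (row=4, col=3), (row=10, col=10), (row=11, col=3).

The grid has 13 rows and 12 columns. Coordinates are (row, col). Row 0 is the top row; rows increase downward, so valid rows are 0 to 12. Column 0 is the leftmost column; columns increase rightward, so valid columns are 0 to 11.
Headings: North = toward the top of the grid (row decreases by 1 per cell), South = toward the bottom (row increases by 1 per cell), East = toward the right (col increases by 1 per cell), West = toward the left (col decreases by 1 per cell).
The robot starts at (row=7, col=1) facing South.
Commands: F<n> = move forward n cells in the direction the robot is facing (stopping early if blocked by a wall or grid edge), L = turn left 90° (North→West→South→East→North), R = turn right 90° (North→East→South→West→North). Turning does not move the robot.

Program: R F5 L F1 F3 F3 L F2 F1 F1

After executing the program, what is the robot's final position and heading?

Answer: Final position: (row=12, col=4), facing East

Derivation:
Start: (row=7, col=1), facing South
  R: turn right, now facing West
  F5: move forward 1/5 (blocked), now at (row=7, col=0)
  L: turn left, now facing South
  F1: move forward 1, now at (row=8, col=0)
  F3: move forward 3, now at (row=11, col=0)
  F3: move forward 1/3 (blocked), now at (row=12, col=0)
  L: turn left, now facing East
  F2: move forward 2, now at (row=12, col=2)
  F1: move forward 1, now at (row=12, col=3)
  F1: move forward 1, now at (row=12, col=4)
Final: (row=12, col=4), facing East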